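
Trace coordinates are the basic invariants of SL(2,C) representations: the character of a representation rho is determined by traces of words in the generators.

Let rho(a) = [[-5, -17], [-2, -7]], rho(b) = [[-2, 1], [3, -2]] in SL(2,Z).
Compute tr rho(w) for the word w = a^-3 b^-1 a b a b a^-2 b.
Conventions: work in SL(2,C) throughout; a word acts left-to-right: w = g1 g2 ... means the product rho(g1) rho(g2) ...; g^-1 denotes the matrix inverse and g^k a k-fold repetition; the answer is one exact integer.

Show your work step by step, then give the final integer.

9114537532

rho(a^-1) = [[-7, 17], [2, -5]]
... * rho(a^-1) = [[-7, 17], [2, -5]]  ->  [[83, -204], [-24, 59]]
... * rho(a^-1) = [[-7, 17], [2, -5]]  ->  [[-989, 2431], [286, -703]]
... * rho(b^-1) = [[-2, -1], [-3, -2]]  ->  [[-5315, -3873], [1537, 1120]]
... * rho(a) = [[-5, -17], [-2, -7]]  ->  [[34321, 117466], [-9925, -33969]]
... * rho(b) = [[-2, 1], [3, -2]]  ->  [[283756, -200611], [-82057, 58013]]
... * rho(a) = [[-5, -17], [-2, -7]]  ->  [[-1017558, -3419575], [294259, 988878]]
... * rho(b) = [[-2, 1], [3, -2]]  ->  [[-8223609, 5821592], [2378116, -1683497]]
... * rho(a^-1) = [[-7, 17], [2, -5]]  ->  [[69208447, -168909313], [-20013806, 48845457]]
... * rho(a^-1) = [[-7, 17], [2, -5]]  ->  [[-822277755, 2021090164], [237787556, -584461987]]
... * rho(b) = [[-2, 1], [3, -2]]  ->  [[7707826002, -4864458083], [-2228961073, 1406711530]]
tr = 7707826002 + 1406711530 = 9114537532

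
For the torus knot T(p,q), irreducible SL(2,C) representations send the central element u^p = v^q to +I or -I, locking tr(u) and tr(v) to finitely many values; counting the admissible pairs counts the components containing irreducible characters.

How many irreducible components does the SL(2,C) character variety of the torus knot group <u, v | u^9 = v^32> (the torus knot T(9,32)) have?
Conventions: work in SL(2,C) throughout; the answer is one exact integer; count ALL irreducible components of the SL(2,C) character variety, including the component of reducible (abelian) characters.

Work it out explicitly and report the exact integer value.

125

In the torus knot group T(9,32), u^9 = v^32 is central, so an irreducible representation sends it to +I or -I (Schur).
On an irreducible component, tr(u) is locked at 2*cos(pi*alpha/9) for some alpha in 1..8, and tr(v) at 2*cos(pi*beta/32) for some beta in 1..31.
The two central values (-1)^alpha I and (-1)^beta I must be the same matrix, so alpha and beta share a parity.
Counting: 4 odd alphas x 16 odd betas + 4 even alphas x 15 even betas = 64 + 60 = 124.
Total: 124 irreducible-character components + 1 reducible (abelian) component = 125.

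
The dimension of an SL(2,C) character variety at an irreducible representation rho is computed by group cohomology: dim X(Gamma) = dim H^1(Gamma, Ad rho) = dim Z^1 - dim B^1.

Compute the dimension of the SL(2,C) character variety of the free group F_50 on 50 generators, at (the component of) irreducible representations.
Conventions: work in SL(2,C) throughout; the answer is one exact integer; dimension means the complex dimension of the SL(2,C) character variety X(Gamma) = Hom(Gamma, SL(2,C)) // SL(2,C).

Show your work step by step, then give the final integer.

Here Gamma is free of rank 50 — no relator constrains a cocycle.
So Z^1 = (sl_2)^50 in full: dim Z^1 = 150.
At an irreducible rho the centralizer of the image in sl_2 is 0, so the coboundary map sl_2 -> Z^1 is injective: dim B^1 = 3.
dim H^1 = 150 - 3 = 147, which is dim X.

147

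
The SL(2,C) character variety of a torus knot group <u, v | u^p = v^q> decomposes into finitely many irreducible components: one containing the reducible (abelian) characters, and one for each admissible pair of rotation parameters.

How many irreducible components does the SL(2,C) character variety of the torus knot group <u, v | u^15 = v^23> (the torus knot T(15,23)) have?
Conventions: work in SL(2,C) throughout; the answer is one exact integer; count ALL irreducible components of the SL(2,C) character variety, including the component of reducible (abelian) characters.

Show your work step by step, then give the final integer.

In the torus knot group T(15,23), u^15 = v^23 is central, so an irreducible representation sends it to +I or -I (Schur).
On an irreducible component, tr(u) is locked at 2*cos(pi*alpha/15) for some alpha in 1..14, and tr(v) at 2*cos(pi*beta/23) for some beta in 1..22.
The two central values (-1)^alpha I and (-1)^beta I must be the same matrix, so alpha and beta share a parity.
Counting: 7 odd alphas x 11 odd betas + 7 even alphas x 11 even betas = 77 + 77 = 154.
That is 154 components of irreducible characters, and with the reducible (abelian) component the total is 155.

155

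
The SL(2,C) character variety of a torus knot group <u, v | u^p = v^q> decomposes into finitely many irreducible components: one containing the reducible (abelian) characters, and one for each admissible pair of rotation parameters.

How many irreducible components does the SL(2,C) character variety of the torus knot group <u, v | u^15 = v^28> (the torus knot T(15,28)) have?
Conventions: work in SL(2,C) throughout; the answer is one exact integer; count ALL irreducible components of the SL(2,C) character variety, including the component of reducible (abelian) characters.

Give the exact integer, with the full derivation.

Gamma = < u, v | u^15 = v^28 > (torus knot T(15,28)); the central element u^15 = v^28 acts as +I or -I in any irreducible SL(2,C) representation.
This locks tr(u) to 2*cos(pi*alpha/15), alpha in 1..14, and tr(v) to 2*cos(pi*beta/28), beta in 1..27, on each component of irreducible characters.
Consistency of u^15 = (-1)^alpha I with v^28 = (-1)^beta I forces alpha = beta (mod 2).
count pairs: odd alpha (7 choices) x odd beta (14), plus even alpha (7) x even beta (13): 7*14 + 7*13 = 189.
That is 189 components of irreducible characters, and with the reducible (abelian) component the total is 190.

190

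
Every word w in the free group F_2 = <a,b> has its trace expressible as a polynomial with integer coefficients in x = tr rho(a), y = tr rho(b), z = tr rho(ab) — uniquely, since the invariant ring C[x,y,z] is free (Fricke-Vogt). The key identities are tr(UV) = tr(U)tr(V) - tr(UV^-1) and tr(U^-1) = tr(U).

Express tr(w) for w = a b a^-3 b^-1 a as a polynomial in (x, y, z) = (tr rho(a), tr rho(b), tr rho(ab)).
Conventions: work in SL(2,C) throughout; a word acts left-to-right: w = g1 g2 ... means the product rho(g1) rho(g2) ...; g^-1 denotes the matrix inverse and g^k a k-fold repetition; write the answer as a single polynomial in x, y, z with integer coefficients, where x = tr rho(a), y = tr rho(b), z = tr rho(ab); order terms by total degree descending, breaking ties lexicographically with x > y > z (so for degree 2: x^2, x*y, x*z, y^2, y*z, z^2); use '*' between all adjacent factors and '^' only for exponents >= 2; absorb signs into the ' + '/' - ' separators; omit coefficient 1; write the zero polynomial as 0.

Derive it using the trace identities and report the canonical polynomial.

-x^4*y*z + x^5 + x^3*y^2 + x^3*z^2 + x^2*y*z - 5*x^3 - x*y^2 - x*z^2 + 5*x

and tr(a^2) = tr(a) * tr(a) - tr(1)  (reduce the a square) = x^2 - 2
next, tr(a b a) = tr(a) * tr(b a) - tr(b)  (reduce the a square) = x*z - y
tr(a^2 b a) = tr(a) * tr(a b a) - tr(a b)  (reduce the a square) = x^2*z - x*y - z
tr(b a b a) = tr(a b) * tr(a b) - tr(1)  (split on a) = z^2 - 2
next, tr(b a b) = tr(b) * tr(a b) - tr(a)  (reduce the b square) = y*z - x
tr(a^2 b a b) = tr(a) * tr(b a b a) - tr(b a b)  (reduce the a square) = x*z^2 - y*z - x
tr(b^-1 a^2 b a) = tr(a^2 b a) * tr(b) - tr(a^2 b a b)  (eliminate b^-1) = x^2*y*z - x*y^2 - x*z^2 + x
tr(a^-1 b^-1 a^2 b) = tr(b^-1 a^2 b) * tr(a) - tr(b^-1 a^2 b a)  (eliminate a^-1) = -x^2*y*z + x^3 + x*y^2 + x*z^2 - 3*x
next, tr(b^-1 a^2 b a^-2) = tr(a^-1 b^-1 a^2 b) * tr(a) - tr(a^-1 b^-1 a^2 b a)  (eliminate a^-1) = -x^3*y*z + x^4 + x^2*y^2 + x^2*z^2 - 4*x^2 + 2
tr(a b a^-3 b^-1 a) = tr(b^-1 a^2 b a^-2) * tr(a) - tr(b^-1 a^2 b a^-1)  (eliminate a^-1) = -x^4*y*z + x^5 + x^3*y^2 + x^3*z^2 + x^2*y*z - 5*x^3 - x*y^2 - x*z^2 + 5*x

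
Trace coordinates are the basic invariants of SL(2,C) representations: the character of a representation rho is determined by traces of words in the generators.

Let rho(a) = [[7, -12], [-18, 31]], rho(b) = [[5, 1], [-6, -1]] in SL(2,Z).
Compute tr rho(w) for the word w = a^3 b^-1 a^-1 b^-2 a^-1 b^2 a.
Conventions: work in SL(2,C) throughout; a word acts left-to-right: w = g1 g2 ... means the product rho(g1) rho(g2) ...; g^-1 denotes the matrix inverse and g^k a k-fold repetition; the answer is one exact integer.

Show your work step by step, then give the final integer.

rho(a) = [[7, -12], [-18, 31]]
... * rho(a) = [[7, -12], [-18, 31]]  ->  [[265, -456], [-684, 1177]]
... * rho(a) = [[7, -12], [-18, 31]]  ->  [[10063, -17316], [-25974, 44695]]
... * rho(b^-1) = [[-1, -1], [6, 5]]  ->  [[-113959, -96643], [294144, 249449]]
... * rho(a^-1) = [[31, 12], [18, 7]]  ->  [[-5272303, -2044009], [13608546, 5275871]]
... * rho(b^-1) = [[-1, -1], [6, 5]]  ->  [[-6991751, -4947742], [18046680, 12770809]]
... * rho(b^-1) = [[-1, -1], [6, 5]]  ->  [[-22694701, -17746959], [58578174, 45807365]]
... * rho(a^-1) = [[31, 12], [18, 7]]  ->  [[-1022980993, -396565125], [2640455964, 1023589643]]
... * rho(b) = [[5, 1], [-6, -1]]  ->  [[-2735514215, -626415868], [7060741962, 1616866321]]
... * rho(b) = [[5, 1], [-6, -1]]  ->  [[-9919075867, -2109098347], [25602511884, 5443875641]]
... * rho(a) = [[7, -12], [-18, 31]]  ->  [[-31469760823, 53646861647], [81227821650, -138469997737]]
tr = -31469760823 + -138469997737 = -169939758560

-169939758560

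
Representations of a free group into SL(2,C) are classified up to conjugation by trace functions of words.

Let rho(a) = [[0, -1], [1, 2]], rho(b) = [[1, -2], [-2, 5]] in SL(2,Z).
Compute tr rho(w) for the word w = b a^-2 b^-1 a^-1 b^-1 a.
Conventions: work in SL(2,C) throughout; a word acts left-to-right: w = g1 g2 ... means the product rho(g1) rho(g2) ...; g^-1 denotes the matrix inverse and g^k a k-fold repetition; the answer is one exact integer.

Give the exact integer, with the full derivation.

334

rho(b) = [[1, -2], [-2, 5]]
... * rho(a^-1) = [[2, 1], [-1, 0]]  ->  [[4, 1], [-9, -2]]
... * rho(a^-1) = [[2, 1], [-1, 0]]  ->  [[7, 4], [-16, -9]]
... * rho(b^-1) = [[5, 2], [2, 1]]  ->  [[43, 18], [-98, -41]]
... * rho(a^-1) = [[2, 1], [-1, 0]]  ->  [[68, 43], [-155, -98]]
... * rho(b^-1) = [[5, 2], [2, 1]]  ->  [[426, 179], [-971, -408]]
... * rho(a) = [[0, -1], [1, 2]]  ->  [[179, -68], [-408, 155]]
tr = 179 + 155 = 334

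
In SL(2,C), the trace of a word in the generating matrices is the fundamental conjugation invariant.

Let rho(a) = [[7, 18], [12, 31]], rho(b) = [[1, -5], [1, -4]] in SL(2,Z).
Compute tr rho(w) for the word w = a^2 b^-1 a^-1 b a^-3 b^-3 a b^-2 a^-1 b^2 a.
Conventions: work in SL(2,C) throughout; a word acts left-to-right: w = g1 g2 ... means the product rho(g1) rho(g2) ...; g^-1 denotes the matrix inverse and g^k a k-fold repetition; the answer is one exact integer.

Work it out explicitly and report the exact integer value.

-499810854683767650

rho(a) = [[7, 18], [12, 31]]
... * rho(a) = [[7, 18], [12, 31]]  ->  [[265, 684], [456, 1177]]
... * rho(b^-1) = [[-4, 5], [-1, 1]]  ->  [[-1744, 2009], [-3001, 3457]]
... * rho(a^-1) = [[31, -18], [-12, 7]]  ->  [[-78172, 45455], [-134515, 78217]]
... * rho(b) = [[1, -5], [1, -4]]  ->  [[-32717, 209040], [-56298, 359707]]
... * rho(a^-1) = [[31, -18], [-12, 7]]  ->  [[-3522707, 2052186], [-6061722, 3531313]]
... * rho(a^-1) = [[31, -18], [-12, 7]]  ->  [[-133830149, 77774028], [-230289138, 133830187]]
... * rho(a^-1) = [[31, -18], [-12, 7]]  ->  [[-5082022955, 2953360878], [-8744925522, 5082015793]]
... * rho(b^-1) = [[-4, 5], [-1, 1]]  ->  [[17374730942, -22456753897], [29897686295, -38642611817]]
... * rho(b^-1) = [[-4, 5], [-1, 1]]  ->  [[-47042169871, 64416900813], [-80948133363, 110845819658]]
... * rho(b^-1) = [[-4, 5], [-1, 1]]  ->  [[123751778671, -170793948542], [212946713794, -293894847157]]
... * rho(a) = [[7, 18], [12, 31]]  ->  [[-1183264931807, -3067080388724], [-2036111169326, -5277699413575]]
... * rho(b^-1) = [[-4, 5], [-1, 1]]  ->  [[7800140115952, -8983405047759], [13422144090879, -15458255260205]]
... * rho(b^-1) = [[-4, 5], [-1, 1]]  ->  [[-22217155416049, 30017295532001], [-38230321103311, 51652465194190]]
... * rho(a^-1) = [[31, -18], [-12, 7]]  ->  [[-1048939364281531, 610029866212889], [-1804969536532921, 1049713036218928]]
... * rho(b) = [[1, -5], [1, -4]]  ->  [[-438909498068642, 2804577356556099], [-755256500313993, 4825995537788893]]
... * rho(b) = [[1, -5], [1, -4]]  ->  [[2365667858487457, -9023761935881186], [4070739037474900, -15527699649585607]]
... * rho(a) = [[7, 18], [12, 31]]  ->  [[-91725468221162033, -237154598559542540], [-157837222532702984, -408085386462605617]]
tr = -91725468221162033 + -408085386462605617 = -499810854683767650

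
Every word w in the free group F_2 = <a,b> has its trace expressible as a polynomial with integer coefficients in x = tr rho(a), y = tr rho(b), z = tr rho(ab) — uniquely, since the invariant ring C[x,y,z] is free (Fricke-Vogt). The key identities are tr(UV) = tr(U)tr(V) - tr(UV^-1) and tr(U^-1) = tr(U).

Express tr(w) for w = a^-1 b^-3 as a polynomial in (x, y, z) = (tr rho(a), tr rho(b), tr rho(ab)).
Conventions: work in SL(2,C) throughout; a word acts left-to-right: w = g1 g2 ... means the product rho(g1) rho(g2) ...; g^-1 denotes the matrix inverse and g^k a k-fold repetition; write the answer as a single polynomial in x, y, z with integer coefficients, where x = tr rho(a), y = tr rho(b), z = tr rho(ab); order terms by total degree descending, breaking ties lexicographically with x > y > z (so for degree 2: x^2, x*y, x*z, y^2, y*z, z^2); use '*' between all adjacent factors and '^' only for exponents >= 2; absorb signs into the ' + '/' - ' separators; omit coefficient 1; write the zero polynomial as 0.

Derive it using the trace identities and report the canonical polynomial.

y^2*z - x*y - z

use: trace(b^-1) = trace(b) = y
trace(b^-2) = trace(b^-1) trace(b) - trace(1) = y^2 - 2
apply: trace(a b^-1) = trace(a) trace(b) - trace(a b) = x*y - z
use: trace(b^-2 a) = trace(a b^-1) trace(b) - trace(a) = x*y^2 - y*z - x
trace(a^-1 b^-2) = trace(b^-2) trace(a) - trace(b^-2 a) = y*z - x
apply: trace(a^-1 b^-3) = trace(a^-1 b^-2) trace(b) - trace(a^-1 b^-1) = y^2*z - x*y - z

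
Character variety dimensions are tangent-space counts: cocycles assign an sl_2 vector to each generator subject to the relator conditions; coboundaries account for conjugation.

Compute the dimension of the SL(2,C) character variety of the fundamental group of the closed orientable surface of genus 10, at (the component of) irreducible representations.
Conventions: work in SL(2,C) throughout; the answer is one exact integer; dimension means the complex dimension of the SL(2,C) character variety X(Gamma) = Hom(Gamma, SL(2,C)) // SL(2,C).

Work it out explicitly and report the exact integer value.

54

Gamma = pi_1(Sigma_10) = < a_1, b_1, ..., a_10, b_10 | prod [a_i, b_i] > has 2g = 20 generators and 1 relator.
Before the relator condition, cocycle space has dim 3*20 = 60.
d_2 is surjective at irreducible rho (its cokernel H^2 is dual to H^0 = 0), so dim Z^1 = 60 - 3 = 57.
dim B^1 = 3 (coboundaries, injective at irreducible rho).
dim H^1 = 57 - 3 = 54 = dim X.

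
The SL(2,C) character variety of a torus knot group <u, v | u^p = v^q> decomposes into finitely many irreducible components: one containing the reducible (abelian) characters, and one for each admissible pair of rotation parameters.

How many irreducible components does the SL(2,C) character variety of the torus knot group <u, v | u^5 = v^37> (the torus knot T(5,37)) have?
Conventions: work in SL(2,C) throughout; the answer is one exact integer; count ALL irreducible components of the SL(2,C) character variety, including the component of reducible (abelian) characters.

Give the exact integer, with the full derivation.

Gamma = < u, v | u^5 = v^37 > (torus knot T(5,37)); the central element u^5 = v^37 acts as +I or -I in any irreducible SL(2,C) representation.
This locks tr(u) to 2*cos(pi*alpha/5), alpha in 1..4, and tr(v) to 2*cos(pi*beta/37), beta in 1..36, on each component of irreducible characters.
The two central values (-1)^alpha I and (-1)^beta I must be the same matrix, so alpha and beta share a parity.
count pairs: odd alpha (2 choices) x odd beta (18), plus even alpha (2) x even beta (18): 2*18 + 2*18 = 72.
components with irreducible characters: 72; plus the single component of reducible (abelian) characters: total 73.

73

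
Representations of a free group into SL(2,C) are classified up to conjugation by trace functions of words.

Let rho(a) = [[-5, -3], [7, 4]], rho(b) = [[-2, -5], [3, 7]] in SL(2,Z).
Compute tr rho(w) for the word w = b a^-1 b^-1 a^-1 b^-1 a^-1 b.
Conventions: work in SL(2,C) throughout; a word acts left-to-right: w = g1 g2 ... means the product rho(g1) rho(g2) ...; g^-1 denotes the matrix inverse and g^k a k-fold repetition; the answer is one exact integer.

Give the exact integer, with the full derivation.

870

rho(b) = [[-2, -5], [3, 7]]
... * rho(a^-1) = [[4, 3], [-7, -5]]  ->  [[27, 19], [-37, -26]]
... * rho(b^-1) = [[7, 5], [-3, -2]]  ->  [[132, 97], [-181, -133]]
... * rho(a^-1) = [[4, 3], [-7, -5]]  ->  [[-151, -89], [207, 122]]
... * rho(b^-1) = [[7, 5], [-3, -2]]  ->  [[-790, -577], [1083, 791]]
... * rho(a^-1) = [[4, 3], [-7, -5]]  ->  [[879, 515], [-1205, -706]]
... * rho(b) = [[-2, -5], [3, 7]]  ->  [[-213, -790], [292, 1083]]
tr = -213 + 1083 = 870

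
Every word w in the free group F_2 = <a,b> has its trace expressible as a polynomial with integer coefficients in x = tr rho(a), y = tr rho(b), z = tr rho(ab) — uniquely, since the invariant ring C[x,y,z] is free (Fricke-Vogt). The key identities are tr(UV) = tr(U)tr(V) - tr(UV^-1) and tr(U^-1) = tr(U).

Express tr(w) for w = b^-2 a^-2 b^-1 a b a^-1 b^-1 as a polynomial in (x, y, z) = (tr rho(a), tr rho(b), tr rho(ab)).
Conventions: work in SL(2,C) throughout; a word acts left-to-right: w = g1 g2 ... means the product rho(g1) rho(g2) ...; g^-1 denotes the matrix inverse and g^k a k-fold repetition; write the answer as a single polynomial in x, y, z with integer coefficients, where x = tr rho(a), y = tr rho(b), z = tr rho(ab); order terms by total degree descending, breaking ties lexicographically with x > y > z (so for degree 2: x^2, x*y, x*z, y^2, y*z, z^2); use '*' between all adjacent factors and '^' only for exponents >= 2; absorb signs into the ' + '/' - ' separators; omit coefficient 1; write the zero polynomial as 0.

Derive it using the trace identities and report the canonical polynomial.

-x^2*y^3*z^2 + 2*x^3*y^2*z + 2*x*y^4*z + x*y^2*z^3 - x^4*y - 2*x^2*y^3 - y^5 - y^3*z^2 - x^3*z - 6*x*y^2*z - x*z^3 + 5*x^2*y + 5*y^3 + 2*y*z^2 + 3*x*z - 5*y

tr(a^-1) = tr(a) = x
use: tr(a^-1 b) = tr(b) tr(a) - tr(b a) = x*y - z
tr(a^-1 b^-1) = tr(a^-1) tr(b) - tr(a^-1 b) = z
tr(b a b) = tr(b) tr(a b) - tr(a) = y*z - x
tr(b a b a) = tr(b a) tr(b a) - tr(1) = z^2 - 2
use: tr(a^-1 b a b) = tr(b a b) tr(a) - tr(b a b a) = x*y*z - x^2 - z^2 + 2
apply: tr(b a b^-1 a^-1) = tr(a^-1 b a) tr(b) - tr(a^-1 b a b) = -x*y*z + x^2 + y^2 + z^2 - 2
tr(a b a) = tr(a) tr(b a) - tr(b) = x*z - y
apply: tr(b a b a b) = tr(b) tr(a b a b) - tr(a b a) = y*z^2 - x*z - y
tr(b a b a b a) = tr(b a) tr(b a b a) - tr(b^-1 a^-1) = z^3 - 3*z
tr(a^-1 b a b a b) = tr(b a b a b) tr(a) - tr(b a b a b a) = x*y*z^2 - x^2*z - z^3 - x*y + 3*z
apply: tr(a^-1 b a b a b^-1) = tr(a^-1 b a b a) tr(b) - tr(a^-1 b a b a b) = -x*y*z^2 + x^2*z + y^2*z + z^3 - 3*z
tr(a b a b^-1 a^-2 b) = tr(a^-1 b a b a b^-1) tr(a) - tr(a^-1 b a b a b^-1 a) = -x^2*y*z^2 + x^3*z + x*y^2*z + x*z^3 - 4*x*z + y
tr(b^-1 a^-2 b^-1 a b a) = tr(a b a b^-1 a^-2) tr(b) - tr(a b a b^-1 a^-2 b) = x^2*y*z^2 - x^3*z - 2*x*y^2*z - x*z^3 + x^2*y + y^3 + y*z^2 + 4*x*z - 3*y
tr(a^-2 b^-1 a b a^-1 b^-1) = tr(b^-1 a^-2 b^-1 a b) tr(a) - tr(b^-1 a^-2 b^-1 a b a) = -x^2*y*z^2 + x^3*z + 2*x*y^2*z + x*z^3 - x^2*y - y^3 - y*z^2 - 3*x*z + 3*y
apply: tr(b a^-2) = tr(b a^-1) tr(a) - tr(b) = x^2*y - x*z - y
apply: tr(a^-1 b a b a^-1) = tr(b a b a^-1) tr(a) - tr(b a b) = x^2*y*z - x^3 - x*z^2 - y*z + 3*x
apply: tr(a b a^-3 b) = tr(a^-1 b a b a^-1) tr(a) - tr(a^-1 b a b) = x^3*y*z - x^4 - x^2*z^2 - 2*x*y*z + 4*x^2 + z^2 - 2
tr(a^-2 b^-1 a b a^-1) = tr(a b a^-3) tr(b) - tr(a b a^-3 b) = -x^3*y*z + x^4 + x^2*y^2 + x^2*z^2 + x*y*z - 4*x^2 - y^2 - z^2 + 2
tr(b^-1 a^-2 b^-1 a b a^-1 b^-1) = tr(a^-2 b^-1 a b a^-1 b^-1) tr(b) - tr(a^-2 b^-1 a b a^-1) = -x^2*y^2*z^2 + 2*x^3*y*z + 2*x*y^3*z + x*y*z^3 - x^4 - 2*x^2*y^2 - x^2*z^2 - y^4 - y^2*z^2 - 4*x*y*z + 4*x^2 + 4*y^2 + z^2 - 2
use: tr(b^-2 a^-2 b^-1 a b a^-1 b^-1) = tr(b^-1 a^-2 b^-1 a b a^-1 b^-1) tr(b) - tr(b^-1 a^-2 b^-1 a b a^-1) = -x^2*y^3*z^2 + 2*x^3*y^2*z + 2*x*y^4*z + x*y^2*z^3 - x^4*y - 2*x^2*y^3 - y^5 - y^3*z^2 - x^3*z - 6*x*y^2*z - x*z^3 + 5*x^2*y + 5*y^3 + 2*y*z^2 + 3*x*z - 5*y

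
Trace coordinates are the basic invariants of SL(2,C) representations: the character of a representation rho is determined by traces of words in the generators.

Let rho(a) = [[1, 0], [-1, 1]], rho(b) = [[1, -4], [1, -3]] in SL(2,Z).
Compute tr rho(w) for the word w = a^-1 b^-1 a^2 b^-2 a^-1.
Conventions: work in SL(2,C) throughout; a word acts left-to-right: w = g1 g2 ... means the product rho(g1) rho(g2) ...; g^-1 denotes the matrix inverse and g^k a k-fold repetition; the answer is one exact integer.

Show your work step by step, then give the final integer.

rho(a^-1) = [[1, 0], [1, 1]]
... * rho(b^-1) = [[-3, 4], [-1, 1]]  ->  [[-3, 4], [-4, 5]]
... * rho(a) = [[1, 0], [-1, 1]]  ->  [[-7, 4], [-9, 5]]
... * rho(a) = [[1, 0], [-1, 1]]  ->  [[-11, 4], [-14, 5]]
... * rho(b^-1) = [[-3, 4], [-1, 1]]  ->  [[29, -40], [37, -51]]
... * rho(b^-1) = [[-3, 4], [-1, 1]]  ->  [[-47, 76], [-60, 97]]
... * rho(a^-1) = [[1, 0], [1, 1]]  ->  [[29, 76], [37, 97]]
tr = 29 + 97 = 126

126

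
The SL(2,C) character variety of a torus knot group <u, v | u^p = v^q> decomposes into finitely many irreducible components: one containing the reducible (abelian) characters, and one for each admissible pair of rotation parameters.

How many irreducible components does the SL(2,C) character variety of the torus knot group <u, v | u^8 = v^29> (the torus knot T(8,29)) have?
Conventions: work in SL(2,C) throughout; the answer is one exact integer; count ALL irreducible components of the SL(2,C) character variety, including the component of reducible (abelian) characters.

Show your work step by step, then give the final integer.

For T(8,29): irreducibility forces the central element u^8 = v^29 to one of +I, -I.
On an irreducible component, tr(u) is locked at 2*cos(pi*alpha/8) for some alpha in 1..7, and tr(v) at 2*cos(pi*beta/29) for some beta in 1..28.
The two central values (-1)^alpha I and (-1)^beta I must be the same matrix, so alpha and beta share a parity.
Enumerate parity-matched pairs: 4*14 odd-odd plus 3*14 even-even gives 98.
Total: 98 irreducible-character components + 1 reducible (abelian) component = 99.

99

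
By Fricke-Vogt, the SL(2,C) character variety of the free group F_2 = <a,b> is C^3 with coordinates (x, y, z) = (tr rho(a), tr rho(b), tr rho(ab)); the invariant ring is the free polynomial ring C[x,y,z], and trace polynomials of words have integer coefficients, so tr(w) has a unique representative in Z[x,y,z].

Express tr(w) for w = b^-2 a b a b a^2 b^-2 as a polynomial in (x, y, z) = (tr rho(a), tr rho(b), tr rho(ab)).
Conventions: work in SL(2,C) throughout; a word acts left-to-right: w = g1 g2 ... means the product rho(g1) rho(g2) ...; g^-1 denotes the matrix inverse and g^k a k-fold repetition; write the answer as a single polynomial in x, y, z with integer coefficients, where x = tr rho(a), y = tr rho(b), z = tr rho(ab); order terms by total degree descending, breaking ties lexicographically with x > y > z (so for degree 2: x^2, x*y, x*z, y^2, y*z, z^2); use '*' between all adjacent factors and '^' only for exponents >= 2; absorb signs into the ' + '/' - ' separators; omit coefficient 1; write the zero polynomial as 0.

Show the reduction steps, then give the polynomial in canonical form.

apply: trace(b a b a) = trace(b a) trace(b a) - trace(1)  (split on b) = z^2 - 2
trace(b a b) = trace(b) trace(a b) - trace(a)  (reduce the b square) = y*z - x
trace(b a b a^2) = trace(a) trace(b a b a) - trace(b a b)  (reduce the a square) = x*z^2 - y*z - x
apply: trace(a b a b a^2) = trace(a) trace(b a b a^2) - trace(b a b a)  (reduce the a square) = x^2*z^2 - x*y*z - x^2 - z^2 + 2
trace(b a b a b a) = trace(a b a b) trace(a b) - trace(b a)  (split on a) = z^3 - 3*z
apply: trace(a b a) = trace(a) trace(b a) - trace(b)  (reduce the a square) = x*z - y
use: trace(b a b a b) = trace(b) trace(a b a b) - trace(a b a)  (reduce the b square) = y*z^2 - x*z - y
trace(a b a b a^2 b) = trace(a) trace(b a b a b a) - trace(b a b a b)  (reduce the a square) = x*z^3 - y*z^2 - 2*x*z + y
trace(b^-1 a b a b a^2) = trace(a b a b a^2) trace(b) - trace(a b a b a^2 b)  (eliminate b^-1) = x^2*y*z^2 - x*y^2*z - x*z^3 - x^2*y + 2*x*z + y
trace(a b a b a^2 b^-2) = trace(b^-1 a b a b a^2) trace(b) - trace(b^-1 a b a b a^2 b)  (eliminate b^-1) = x^2*y^2*z^2 - x*y^3*z - x*y*z^3 - x^2*y^2 - x^2*z^2 + 3*x*y*z + x^2 + y^2 + z^2 - 2
apply: trace(a b a b a^2 b^-3) = trace(a b a b a^2 b^-2) trace(b) - trace(a b a b a^2 b^-1)  (eliminate b^-1) = x^2*y^3*z^2 - x*y^4*z - x*y^2*z^3 - x^2*y^3 - 2*x^2*y*z^2 + 4*x*y^2*z + x*z^3 + 2*x^2*y + y^3 + y*z^2 - 2*x*z - 3*y
apply: trace(b^-2 a b a b a^2 b^-2) = trace(a b a b a^2 b^-3) trace(b) - trace(a b a b a^2 b^-2)  (eliminate b^-1) = x^2*y^4*z^2 - x*y^5*z - x*y^3*z^3 - x^2*y^4 - 3*x^2*y^2*z^2 + 5*x*y^3*z + 2*x*y*z^3 + 3*x^2*y^2 + x^2*z^2 + y^4 + y^2*z^2 - 5*x*y*z - x^2 - 4*y^2 - z^2 + 2

x^2*y^4*z^2 - x*y^5*z - x*y^3*z^3 - x^2*y^4 - 3*x^2*y^2*z^2 + 5*x*y^3*z + 2*x*y*z^3 + 3*x^2*y^2 + x^2*z^2 + y^4 + y^2*z^2 - 5*x*y*z - x^2 - 4*y^2 - z^2 + 2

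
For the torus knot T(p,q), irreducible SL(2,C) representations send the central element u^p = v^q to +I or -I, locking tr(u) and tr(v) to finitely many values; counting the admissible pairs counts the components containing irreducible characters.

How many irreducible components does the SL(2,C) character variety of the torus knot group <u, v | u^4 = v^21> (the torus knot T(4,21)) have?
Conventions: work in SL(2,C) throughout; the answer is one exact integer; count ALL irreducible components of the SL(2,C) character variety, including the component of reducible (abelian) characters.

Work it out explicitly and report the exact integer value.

Gamma = < u, v | u^4 = v^21 > (torus knot T(4,21)); the central element u^4 = v^21 acts as +I or -I in any irreducible SL(2,C) representation.
This locks tr(u) to 2*cos(pi*alpha/4), alpha in 1..3, and tr(v) to 2*cos(pi*beta/21), beta in 1..20, on each component of irreducible characters.
u^4 = (-1)^alpha I and v^21 = (-1)^beta I must agree, so alpha and beta have equal parity.
count pairs: odd alpha (2 choices) x odd beta (10), plus even alpha (1) x even beta (10): 2*10 + 1*10 = 30.
Total: 30 irreducible-character components + 1 reducible (abelian) component = 31.

31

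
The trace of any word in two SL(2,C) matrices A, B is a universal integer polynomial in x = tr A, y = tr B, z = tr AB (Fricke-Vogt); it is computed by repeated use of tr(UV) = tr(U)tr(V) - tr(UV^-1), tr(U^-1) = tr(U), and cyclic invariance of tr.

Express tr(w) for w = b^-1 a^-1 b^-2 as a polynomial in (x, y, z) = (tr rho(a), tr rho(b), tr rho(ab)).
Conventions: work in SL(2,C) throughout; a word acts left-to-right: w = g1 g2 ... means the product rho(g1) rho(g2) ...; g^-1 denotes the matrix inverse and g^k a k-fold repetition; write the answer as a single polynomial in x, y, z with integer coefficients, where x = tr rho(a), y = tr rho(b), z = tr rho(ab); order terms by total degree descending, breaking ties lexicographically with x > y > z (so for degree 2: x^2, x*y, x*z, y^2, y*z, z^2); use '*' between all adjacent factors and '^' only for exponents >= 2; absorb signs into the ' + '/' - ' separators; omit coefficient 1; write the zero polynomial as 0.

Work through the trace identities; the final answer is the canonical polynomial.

y^2*z - x*y - z

trace(b^-1) = trace(b) = y
trace(b^-2) = trace(b^-1) trace(b) - trace(1)   [inverse elimination on b] = y^2 - 2
and trace(b^-1 a) = trace(a) trace(b) - trace(a b)   [inverse elimination on b] = x*y - z
and trace(b^-2 a) = trace(b^-1 a) trace(b) - trace(b^-1 a b)   [inverse elimination on b] = x*y^2 - y*z - x
next, trace(b^-1 a^-1 b^-1) = trace(b^-2) trace(a) - trace(b^-2 a)   [inverse elimination on a] = y*z - x
trace(b^-1 a^-1 b^-2) = trace(b^-1 a^-1 b^-1) trace(b) - trace(b^-1 a^-1)   [inverse elimination on b] = y^2*z - x*y - z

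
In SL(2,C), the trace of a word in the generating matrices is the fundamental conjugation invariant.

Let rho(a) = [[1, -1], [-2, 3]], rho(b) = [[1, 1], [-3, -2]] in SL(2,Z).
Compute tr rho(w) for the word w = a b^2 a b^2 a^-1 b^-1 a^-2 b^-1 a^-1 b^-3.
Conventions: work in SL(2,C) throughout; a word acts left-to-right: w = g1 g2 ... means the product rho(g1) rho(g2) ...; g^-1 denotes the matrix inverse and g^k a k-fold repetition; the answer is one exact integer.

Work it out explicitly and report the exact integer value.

rho(a) = [[1, -1], [-2, 3]]
... * rho(b) = [[1, 1], [-3, -2]]  ->  [[4, 3], [-11, -8]]
... * rho(b) = [[1, 1], [-3, -2]]  ->  [[-5, -2], [13, 5]]
... * rho(a) = [[1, -1], [-2, 3]]  ->  [[-1, -1], [3, 2]]
... * rho(b) = [[1, 1], [-3, -2]]  ->  [[2, 1], [-3, -1]]
... * rho(b) = [[1, 1], [-3, -2]]  ->  [[-1, 0], [0, -1]]
... * rho(a^-1) = [[3, 1], [2, 1]]  ->  [[-3, -1], [-2, -1]]
... * rho(b^-1) = [[-2, -1], [3, 1]]  ->  [[3, 2], [1, 1]]
... * rho(a^-1) = [[3, 1], [2, 1]]  ->  [[13, 5], [5, 2]]
... * rho(a^-1) = [[3, 1], [2, 1]]  ->  [[49, 18], [19, 7]]
... * rho(b^-1) = [[-2, -1], [3, 1]]  ->  [[-44, -31], [-17, -12]]
... * rho(a^-1) = [[3, 1], [2, 1]]  ->  [[-194, -75], [-75, -29]]
... * rho(b^-1) = [[-2, -1], [3, 1]]  ->  [[163, 119], [63, 46]]
... * rho(b^-1) = [[-2, -1], [3, 1]]  ->  [[31, -44], [12, -17]]
... * rho(b^-1) = [[-2, -1], [3, 1]]  ->  [[-194, -75], [-75, -29]]
tr = -194 + -29 = -223

-223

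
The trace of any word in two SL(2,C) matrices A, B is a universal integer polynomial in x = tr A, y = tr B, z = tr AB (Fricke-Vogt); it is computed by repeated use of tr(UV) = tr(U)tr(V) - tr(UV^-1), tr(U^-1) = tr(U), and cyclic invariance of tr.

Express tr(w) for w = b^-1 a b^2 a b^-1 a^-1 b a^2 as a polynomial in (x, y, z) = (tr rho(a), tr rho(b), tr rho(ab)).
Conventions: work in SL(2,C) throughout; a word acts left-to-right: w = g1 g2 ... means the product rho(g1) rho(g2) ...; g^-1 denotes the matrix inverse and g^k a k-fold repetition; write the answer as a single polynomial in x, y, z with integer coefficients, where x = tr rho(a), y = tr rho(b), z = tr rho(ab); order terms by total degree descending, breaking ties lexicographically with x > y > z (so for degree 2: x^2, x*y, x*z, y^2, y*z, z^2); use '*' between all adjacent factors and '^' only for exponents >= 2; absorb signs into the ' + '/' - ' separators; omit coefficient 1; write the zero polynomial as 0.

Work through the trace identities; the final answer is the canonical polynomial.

apply: trace(b^2 a) = trace(b)*trace(a b) - trace(a)  (reduce the b square) = y*z - x
use: trace(b^2) = trace(b)*trace(b) - trace(1)  (reduce the b square) = y^2 - 2
trace(b^2 a^2) = trace(a)*trace(b^2 a) - trace(b^2)  (reduce the a square) = x*y*z - x^2 - y^2 + 2
use: trace(a b^2 a^2) = trace(a)*trace(b^2 a^2) - trace(b^2 a)  (reduce the a square) = x^2*y*z - x^3 - x*y^2 - y*z + 3*x
use: trace(a b^2 a^3) = trace(a)*trace(a b^2 a^2) - trace(a b^2 a)  (reduce the a square) = x^3*y*z - x^4 - x^2*y^2 - 2*x*y*z + 4*x^2 + y^2 - 2
apply: trace(b a b a) = trace(a b)*trace(a b) - trace(1)  (split on a) = z^2 - 2
apply: trace(a^2 b a b) = trace(a)*trace(b a b a) - trace(b a b)  (reduce the a square) = x*z^2 - y*z - x
apply: trace(b a^2) = trace(a)*trace(b a) - trace(b)  (reduce the a square) = x*z - y
apply: trace(a^2 b a) = trace(a)*trace(b a^2) - trace(b a)  (reduce the a square) = x^2*z - x*y - z
trace(a b a b^2 a) = trace(b)*trace(a^2 b a b) - trace(a^2 b a)  (reduce the b square) = x*y*z^2 - x^2*z - y^2*z + z
use: trace(a b a b^2) = trace(b)*trace(a b a b) - trace(a b a)  (reduce the b square) = y*z^2 - x*z - y
trace(a b^2 a^3 b) = trace(a)*trace(a b a b^2 a) - trace(a b a b^2)  (reduce the a square) = x^2*y*z^2 - x^3*z - x*y^2*z - y*z^2 + 2*x*z + y
use: trace(a^2 b^-1 a b^2 a) = trace(a b^2 a^3)*trace(b) - trace(a b^2 a^3 b)  (eliminate b^-1) = x^3*y^2*z - x^4*y - x^2*y^3 - x^2*y*z^2 + x^3*z - x*y^2*z + 4*x^2*y + y^3 + y*z^2 - 2*x*z - 3*y
use: trace(b^2 a b) = trace(b)*trace(a b^2) - trace(a b)  (reduce the b square) = y^2*z - x*y - z
use: trace(b a^2 b^2 a) = trace(a)*trace(b^2 a b a) - trace(b^2 a b)  (reduce the a square) = x*y*z^2 - x^2*z - y^2*z + z
trace(b a^2 b^2) = trace(b)*trace(a^2 b^2) - trace(a^2 b)  (reduce the b square) = x*y^2*z - x^2*y - y^3 - x*z + 3*y
use: trace(a b^2 a^2 b a) = trace(a)*trace(b a^2 b^2 a) - trace(b a^2 b^2)  (reduce the a square) = x^2*y*z^2 - x^3*z - 2*x*y^2*z + x^2*y + y^3 + 2*x*z - 3*y
use: trace(a b a^3 b^2 a) = trace(a)*trace(a b^2 a^2 b a) - trace(a b^2 a^2 b)  (reduce the a square) = x^3*y*z^2 - x^4*z - 2*x^2*y^2*z + x^3*y + x*y^3 - x*y*z^2 + 3*x^2*z + y^2*z - 3*x*y - z
apply: trace(a b a b a b) = trace(b a)*trace(b a b a) - trace(b^-1 a^-1)  (split on b) = z^3 - 3*z
trace(b^2 a b a b a) = trace(b)*trace(a b a b a b) - trace(a b a b a)  (reduce the b square) = y*z^3 - x*z^2 - 2*y*z + x
use: trace(b^2 a b a b) = trace(b)*trace(b a b a b) - trace(b a b a)  (reduce the b square) = y^2*z^2 - x*y*z - y^2 - z^2 + 2
trace(b^2 a b a b a^2) = trace(a)*trace(b^2 a b a b a) - trace(b^2 a b a b)  (reduce the a square) = x*y*z^3 - x^2*z^2 - y^2*z^2 - x*y*z + x^2 + y^2 + z^2 - 2
trace(a b a^3 b^2 a b) = trace(a)*trace(b^2 a b a b a^2) - trace(b^2 a b a b a)  (reduce the a square) = x^2*y*z^3 - x^3*z^2 - x*y^2*z^2 - x^2*y*z - y*z^3 + x^3 + x*y^2 + 2*x*z^2 + 2*y*z - 3*x
trace(a b^2 a b^-1 a b a^2) = trace(a b a^3 b^2 a)*trace(b) - trace(a b a^3 b^2 a b)  (eliminate b^-1) = x^3*y^2*z^2 - x^4*y*z - 2*x^2*y^3*z - x^2*y*z^3 + x^3*y^2 + x^3*z^2 + x*y^4 + 4*x^2*y*z + y^3*z + y*z^3 - x^3 - 4*x*y^2 - 2*x*z^2 - 3*y*z + 3*x
apply: trace(b a^2 b a b a) = trace(a)*trace(b a b a b a) - trace(b a b a b)  (reduce the a square) = x*z^3 - y*z^2 - 2*x*z + y
apply: trace(a^2 b a^2 b a b) = trace(a)*trace(b a^2 b a b a) - trace(b a^2 b a b)  (reduce the a square) = x^2*z^3 - 2*x*y*z^2 - x^2*z + y^2*z + x*y - z
apply: trace(b a^3 b a) = trace(a)*trace(a b a b a) - trace(a b a b)  (reduce the a square) = x^2*z^2 - x*y*z - x^2 - z^2 + 2
apply: trace(a^2 b a^2 b a) = trace(a)*trace(b a^3 b a) - trace(b a^3 b)  (reduce the a square) = x^3*z^2 - 2*x^2*y*z + x*y^2 - x*z^2 + y*z - x
apply: trace(a b a^2 b a b^2 a) = trace(b)*trace(a^2 b a^2 b a b) - trace(a^2 b a^2 b a)  (reduce the b square) = x^2*y*z^3 - x^3*z^2 - 2*x*y^2*z^2 + x^2*y*z + y^3*z + x*z^2 - 2*y*z + x
use: trace(a b a b a b a b) = trace(b a b a b a)*trace(b a) - trace(a b a b)  (split on b) = z^4 - 4*z^2 + 2
use: trace(b a b^2 a b a b a) = trace(b)*trace(a b a b a b a b) - trace(a b a b a b a)  (reduce the b square) = y*z^4 - x*z^3 - 3*y*z^2 + 2*x*z + y
trace(b a b^2 a b a b) = trace(b)*trace(a b^2 a b a b) - trace(a b^2 a b a)  (reduce the b square) = y^2*z^3 - 2*x*y*z^2 + x^2*z - y^2*z + x*y - z
trace(a b a^2 b a b^2 a b) = trace(a)*trace(b a b^2 a b a b a) - trace(b a b^2 a b a b)  (reduce the a square) = x*y*z^4 - x^2*z^3 - y^2*z^3 - x*y*z^2 + x^2*z + y^2*z + z
trace(a b^2 a b^-1 a b a^2 b) = trace(a b a^2 b a b^2 a)*trace(b) - trace(a b a^2 b a b^2 a b)  (eliminate b^-1) = x^2*y^2*z^3 - x^3*y*z^2 - 2*x*y^3*z^2 - x*y*z^4 + x^2*y^2*z + x^2*z^3 + y^4*z + y^2*z^3 + 2*x*y*z^2 - x^2*z - 3*y^2*z + x*y - z
trace(b a^2 b^-1 a b^2 a b^-1 a) = trace(a b^2 a b^-1 a b a^2)*trace(b) - trace(a b^2 a b^-1 a b a^2 b)  (eliminate b^-1) = x^3*y^3*z^2 - x^4*y^2*z - 2*x^2*y^4*z - 2*x^2*y^2*z^3 + x^3*y^3 + 2*x^3*y*z^2 + x*y^5 + 2*x*y^3*z^2 + x*y*z^4 + 3*x^2*y^2*z - x^2*z^3 - x^3*y - 4*x*y^3 - 4*x*y*z^2 + x^2*z + 2*x*y + z
apply: trace(b^-1 a b^2 a b^-1 a^-1 b a^2) = trace(b a^2 b^-1 a b^2 a b^-1)*trace(a) - trace(b a^2 b^-1 a b^2 a b^-1 a)  (eliminate a^-1) = -x^3*y^3*z^2 + 2*x^4*y^2*z + 2*x^2*y^4*z + 2*x^2*y^2*z^3 - x^5*y - 2*x^3*y^3 - 3*x^3*y*z^2 - x*y^5 - 2*x*y^3*z^2 - x*y*z^4 + x^4*z - 4*x^2*y^2*z + x^2*z^3 + 5*x^3*y + 5*x*y^3 + 5*x*y*z^2 - 3*x^2*z - 5*x*y - z

-x^3*y^3*z^2 + 2*x^4*y^2*z + 2*x^2*y^4*z + 2*x^2*y^2*z^3 - x^5*y - 2*x^3*y^3 - 3*x^3*y*z^2 - x*y^5 - 2*x*y^3*z^2 - x*y*z^4 + x^4*z - 4*x^2*y^2*z + x^2*z^3 + 5*x^3*y + 5*x*y^3 + 5*x*y*z^2 - 3*x^2*z - 5*x*y - z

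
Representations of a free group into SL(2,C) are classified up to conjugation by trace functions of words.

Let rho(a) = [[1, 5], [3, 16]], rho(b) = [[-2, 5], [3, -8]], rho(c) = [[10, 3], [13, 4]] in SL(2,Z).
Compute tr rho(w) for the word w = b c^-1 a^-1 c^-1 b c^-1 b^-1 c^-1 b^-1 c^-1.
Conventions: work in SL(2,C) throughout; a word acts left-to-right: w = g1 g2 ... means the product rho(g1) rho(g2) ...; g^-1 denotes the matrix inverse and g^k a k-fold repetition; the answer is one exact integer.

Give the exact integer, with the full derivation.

rho(b) = [[-2, 5], [3, -8]]
... * rho(c^-1) = [[4, -3], [-13, 10]]  ->  [[-73, 56], [116, -89]]
... * rho(a^-1) = [[16, -5], [-3, 1]]  ->  [[-1336, 421], [2123, -669]]
... * rho(c^-1) = [[4, -3], [-13, 10]]  ->  [[-10817, 8218], [17189, -13059]]
... * rho(b) = [[-2, 5], [3, -8]]  ->  [[46288, -119829], [-73555, 190417]]
... * rho(c^-1) = [[4, -3], [-13, 10]]  ->  [[1742929, -1337154], [-2769641, 2124835]]
... * rho(b^-1) = [[-8, -5], [-3, -2]]  ->  [[-9931970, -6040337], [15782623, 9598535]]
... * rho(c^-1) = [[4, -3], [-13, 10]]  ->  [[38796501, -30607460], [-61650463, 48637481]]
... * rho(b^-1) = [[-8, -5], [-3, -2]]  ->  [[-218549628, -132767585], [347291261, 210977353]]
... * rho(c^-1) = [[4, -3], [-13, 10]]  ->  [[851780093, -672026966], [-1353540545, 1067899747]]
tr = 851780093 + 1067899747 = 1919679840

1919679840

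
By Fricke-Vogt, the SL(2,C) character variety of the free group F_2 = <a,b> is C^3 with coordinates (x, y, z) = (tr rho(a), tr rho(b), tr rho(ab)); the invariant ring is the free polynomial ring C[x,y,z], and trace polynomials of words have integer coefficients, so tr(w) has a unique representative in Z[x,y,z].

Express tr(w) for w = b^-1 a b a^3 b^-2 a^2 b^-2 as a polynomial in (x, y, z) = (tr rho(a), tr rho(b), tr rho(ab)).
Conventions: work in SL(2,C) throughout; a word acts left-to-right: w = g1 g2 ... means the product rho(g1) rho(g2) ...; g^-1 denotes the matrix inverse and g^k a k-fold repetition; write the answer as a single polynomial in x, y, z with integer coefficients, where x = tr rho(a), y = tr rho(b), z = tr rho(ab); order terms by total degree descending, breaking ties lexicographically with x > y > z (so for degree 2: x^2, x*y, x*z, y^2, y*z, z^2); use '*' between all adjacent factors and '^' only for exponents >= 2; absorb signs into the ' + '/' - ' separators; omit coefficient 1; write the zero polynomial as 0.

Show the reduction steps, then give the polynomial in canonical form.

x^5*y^5*z - x^4*y^6 - 2*x^4*y^4*z^2 - 3*x^5*y^3*z - x^3*y^5*z + x^3*y^3*z^3 + 4*x^4*y^4 + 4*x^4*y^2*z^2 + 2*x^2*y^6 + 3*x^2*y^4*z^2 + 2*x^5*y*z + 5*x^3*y^3*z - x^3*y*z^3 - x*y^3*z^3 - 4*x^4*y^2 - x^4*z^2 - 10*x^2*y^4 - 8*x^2*y^2*z^2 - y^6 - y^4*z^2 - 6*x^3*y*z - x*y^3*z + x*y*z^3 + x^4 + 13*x^2*y^2 + 3*x^2*z^2 + 6*y^4 + 3*y^2*z^2 + 3*x*y*z - 4*x^2 - 9*y^2 - z^2 + 2

tr(a b a) = tr(a)*tr(b a) - tr(b) = x*z - y
reduce: tr(b a^3) = tr(a)*tr(a b a) - tr(a b) = x^2*z - x*y - z
tr(a b a^3) = tr(a)*tr(b a^3) - tr(b a^2) = x^3*z - x^2*y - 2*x*z + y
tr(a^4 b a) = tr(a)*tr(a b a^3) - tr(a b a^2) = x^4*z - x^3*y - 3*x^2*z + 2*x*y + z
tr(a b a^5) = tr(a)*tr(a^4 b a) - tr(a^4 b) = x^5*z - x^4*y - 4*x^3*z + 3*x^2*y + 3*x*z - y
reduce: tr(b a b a) = tr(b a)*tr(b a) - tr(1)   [split at repeated b] = z^2 - 2
tr(b a b) = tr(b)*tr(a b) - tr(a) = y*z - x
tr(b a b a^2) = tr(a)*tr(b a b a) - tr(b a b) = x*z^2 - y*z - x
reduce: tr(a^2 b a b a) = tr(a)*tr(b a b a^2) - tr(b a b a) = x^2*z^2 - x*y*z - x^2 - z^2 + 2
reduce: tr(b a b a^4) = tr(a)*tr(a^2 b a b a) - tr(a^2 b a b) = x^3*z^2 - x^2*y*z - x^3 - 2*x*z^2 + y*z + 3*x
reduce: tr(a b a^5 b) = tr(a)*tr(b a b a^4) - tr(b a b a^3) = x^4*z^2 - x^3*y*z - x^4 - 3*x^2*z^2 + 2*x*y*z + 4*x^2 + z^2 - 2
tr(a^2 b^-1 a b a^3) = tr(a b a^5)*tr(b) - tr(a b a^5 b) = x^5*y*z - x^4*y^2 - x^4*z^2 - 3*x^3*y*z + x^4 + 3*x^2*y^2 + 3*x^2*z^2 + x*y*z - 4*x^2 - y^2 - z^2 + 2
so tr(b^2) = tr(b)*tr(b) - tr(1) = y^2 - 2
tr(b a^2 b) = tr(a)*tr(b^2 a) - tr(b^2) = x*y*z - x^2 - y^2 + 2
tr(b a^2 b a^2) = tr(a)*tr(b a^2 b a) - tr(b a^2 b) = x^2*z^2 - 2*x*y*z + y^2 - 2
reduce: tr(b a^3 b a^2) = tr(a)*tr(b a^2 b a^2) - tr(b a^2 b a) = x^3*z^2 - 2*x^2*y*z + x*y^2 - x*z^2 + y*z - x
tr(a b a^3 b a^2) = tr(a)*tr(b a^3 b a^2) - tr(b a^3 b a) = x^4*z^2 - 2*x^3*y*z + x^2*y^2 - 2*x^2*z^2 + 2*x*y*z + z^2 - 2
so tr(b a b a b a) = tr(a b a b)*tr(a b) - tr(b a)   [split at repeated a] = z^3 - 3*z
reduce: tr(b a b a b) = tr(b)*tr(a b a b) - tr(a b a) = y*z^2 - x*z - y
tr(b a b a^2 b a) = tr(a)*tr(b a b a b a) - tr(b a b a b) = x*z^3 - y*z^2 - 2*x*z + y
tr(b^2 a b) = tr(b)*tr(b a b) - tr(b a) = y^2*z - x*y - z
reduce: tr(b a b a^2 b) = tr(a)*tr(b^2 a b a) - tr(b^2 a b) = x*y*z^2 - x^2*z - y^2*z + z
reduce: tr(b a^2 b a b a^2) = tr(a)*tr(b a b a^2 b a) - tr(b a b a^2 b) = x^2*z^3 - 2*x*y*z^2 - x^2*z + y^2*z + x*y - z
tr(a b a^3 b a^2 b) = tr(a)*tr(b a^2 b a b a^2) - tr(b a^2 b a b a) = x^3*z^3 - 2*x^2*y*z^2 - x^3*z + x*y^2*z - x*z^3 + x^2*y + y*z^2 + x*z - y
so tr(a^2 b^-1 a b a^3 b) = tr(a b a^3 b a^2)*tr(b) - tr(a b a^3 b a^2 b) = x^4*y*z^2 - 2*x^3*y^2*z - x^3*z^3 + x^2*y^3 + x^3*z + x*y^2*z + x*z^3 - x^2*y - x*z - y
tr(b^-1 a b a^3 b^-1 a^2) = tr(a^2 b^-1 a b a^3)*tr(b) - tr(a^2 b^-1 a b a^3 b) = x^5*y^2*z - x^4*y^3 - 2*x^4*y*z^2 - x^3*y^2*z + x^3*z^3 + x^4*y + 2*x^2*y^3 + 3*x^2*y*z^2 - x^3*z - x*z^3 - 3*x^2*y - y^3 - y*z^2 + x*z + 3*y
tr(a b a^3 b^-1 a^2) = tr(a^3 b a^3)*tr(b) - tr(a^3 b a^3 b) = x^5*y*z - x^4*y^2 - x^4*z^2 - 2*x^3*y*z + 2*x^2*y^2 + 2*x^2*z^2 + x*y*z - y^2 - z^2 + 2
tr(a^2 b^-2 a b a^3 b^-1) = tr(b^-1 a b a^3 b^-1 a^2)*tr(b) - tr(b^-1 a b a^3 b^-1 a^2 b) = x^5*y^3*z - x^4*y^4 - 2*x^4*y^2*z^2 - x^5*y*z - x^3*y^3*z + x^3*y*z^3 + 2*x^4*y^2 + x^4*z^2 + 2*x^2*y^4 + 3*x^2*y^2*z^2 + x^3*y*z - x*y*z^3 - 5*x^2*y^2 - 2*x^2*z^2 - y^4 - y^2*z^2 + 4*y^2 + z^2 - 2
tr(a^2 b^-2 a b a^3) = tr(b^-1 a b a^5)*tr(b) - tr(b^-1 a b a^5 b) = x^5*y^2*z - x^4*y^3 - x^4*y*z^2 - x^5*z - 3*x^3*y^2*z + 2*x^4*y + 3*x^2*y^3 + 3*x^2*y*z^2 + 4*x^3*z + x*y^2*z - 7*x^2*y - y^3 - y*z^2 - 3*x*z + 3*y
tr(b^-1 a b a^3 b^-2 a^2 b^-1) = tr(a^2 b^-2 a b a^3 b^-1)*tr(b) - tr(a^2 b^-2 a b a^3) = x^5*y^4*z - x^4*y^5 - 2*x^4*y^3*z^2 - 2*x^5*y^2*z - x^3*y^4*z + x^3*y^2*z^3 + 3*x^4*y^3 + 2*x^4*y*z^2 + 2*x^2*y^5 + 3*x^2*y^3*z^2 + x^5*z + 4*x^3*y^2*z - x*y^2*z^3 - 2*x^4*y - 8*x^2*y^3 - 5*x^2*y*z^2 - y^5 - y^3*z^2 - 4*x^3*z - x*y^2*z + 7*x^2*y + 5*y^3 + 2*y*z^2 + 3*x*z - 5*y
tr(a b a^3 b^-2 a^2) = tr(b^-1 a^3 b a^3)*tr(b) - tr(b^-1 a^3 b a^3 b) = x^5*y^2*z - x^4*y^3 - x^4*y*z^2 - x^5*z - 2*x^3*y^2*z + x^4*y + 2*x^2*y^3 + 2*x^2*y*z^2 + 4*x^3*z + x*y^2*z - 3*x^2*y - y^3 - y*z^2 - 3*x*z + 3*y
reduce: tr(a^2 b a b a^3 b^-1) = tr(a^2 b a b a^3)*tr(b) - tr(a^2 b a b a^3 b) = x^4*y*z^2 - x^3*y^2*z - x^3*z^3 - x^4*y - x^2*y*z^2 + x^3*z + x*y^2*z + x*z^3 + 3*x^2*y - x*z - y
tr(a b a^3 b^-2 a^2 b) = tr(a^2 b a b a^3 b^-1)*tr(b) - tr(a^2 b a b a^3) = x^4*y^2*z^2 - x^3*y^3*z - x^3*y*z^3 - x^4*y^2 - x^4*z^2 - x^2*y^2*z^2 + 2*x^3*y*z + x*y^3*z + x*y*z^3 + x^4 + 3*x^2*y^2 + 3*x^2*z^2 - 3*x*y*z - 4*x^2 - y^2 - z^2 + 2
tr(b^-1 a b a^3 b^-2 a^2) = tr(a b a^3 b^-2 a^2)*tr(b) - tr(a b a^3 b^-2 a^2 b) = x^5*y^3*z - x^4*y^4 - 2*x^4*y^2*z^2 - x^5*y*z - x^3*y^3*z + x^3*y*z^3 + 2*x^4*y^2 + x^4*z^2 + 2*x^2*y^4 + 3*x^2*y^2*z^2 + 2*x^3*y*z - x*y*z^3 - x^4 - 6*x^2*y^2 - 3*x^2*z^2 - y^4 - y^2*z^2 + 4*x^2 + 4*y^2 + z^2 - 2
reduce: tr(b^-1 a b a^3 b^-2 a^2 b^-2) = tr(b^-1 a b a^3 b^-2 a^2 b^-1)*tr(b) - tr(b^-1 a b a^3 b^-2 a^2) = x^5*y^5*z - x^4*y^6 - 2*x^4*y^4*z^2 - 3*x^5*y^3*z - x^3*y^5*z + x^3*y^3*z^3 + 4*x^4*y^4 + 4*x^4*y^2*z^2 + 2*x^2*y^6 + 3*x^2*y^4*z^2 + 2*x^5*y*z + 5*x^3*y^3*z - x^3*y*z^3 - x*y^3*z^3 - 4*x^4*y^2 - x^4*z^2 - 10*x^2*y^4 - 8*x^2*y^2*z^2 - y^6 - y^4*z^2 - 6*x^3*y*z - x*y^3*z + x*y*z^3 + x^4 + 13*x^2*y^2 + 3*x^2*z^2 + 6*y^4 + 3*y^2*z^2 + 3*x*y*z - 4*x^2 - 9*y^2 - z^2 + 2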